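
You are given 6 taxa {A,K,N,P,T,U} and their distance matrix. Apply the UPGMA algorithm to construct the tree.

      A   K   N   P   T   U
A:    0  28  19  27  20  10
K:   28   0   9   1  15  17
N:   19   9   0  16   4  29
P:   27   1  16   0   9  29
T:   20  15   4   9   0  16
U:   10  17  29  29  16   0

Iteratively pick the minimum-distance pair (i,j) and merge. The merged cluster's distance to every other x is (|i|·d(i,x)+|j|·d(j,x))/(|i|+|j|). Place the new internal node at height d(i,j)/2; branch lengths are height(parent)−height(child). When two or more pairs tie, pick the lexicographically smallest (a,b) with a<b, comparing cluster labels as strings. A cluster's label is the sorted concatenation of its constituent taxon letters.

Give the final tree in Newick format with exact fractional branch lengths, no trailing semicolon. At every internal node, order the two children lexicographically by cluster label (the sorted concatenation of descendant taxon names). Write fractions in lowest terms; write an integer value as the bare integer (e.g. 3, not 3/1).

1. join K+P (d=1) ⇒ KP; edges |K|=1/2, |P|=1/2
  updated: d(A,KP)=55/2, d(KP,N)=25/2, d(KP,T)=12, d(KP,U)=23
2. join N+T (d=4) ⇒ NT; edges |N|=2, |T|=2
  updated: d(A,NT)=39/2, d(KP,NT)=49/4, d(NT,U)=45/2
3. join A+U (d=10) ⇒ AU; edges |A|=5, |U|=5
  updated: d(AU,KP)=101/4, d(AU,NT)=21
4. join KP+NT (d=49/4) ⇒ KNPT; edges |KP|=45/8, |NT|=33/8
  updated: d(AU,KNPT)=185/8
5. join AU+KNPT (d=185/8) ⇒ AKNPTU; edges |AU|=105/16, |KNPT|=87/16
final tree: ((A:5,U:5):105/16,((K:1/2,P:1/2):45/8,(N:2,T:2):33/8):87/16)
total length: 147/4

((A:5,U:5):105/16,((K:1/2,P:1/2):45/8,(N:2,T:2):33/8):87/16)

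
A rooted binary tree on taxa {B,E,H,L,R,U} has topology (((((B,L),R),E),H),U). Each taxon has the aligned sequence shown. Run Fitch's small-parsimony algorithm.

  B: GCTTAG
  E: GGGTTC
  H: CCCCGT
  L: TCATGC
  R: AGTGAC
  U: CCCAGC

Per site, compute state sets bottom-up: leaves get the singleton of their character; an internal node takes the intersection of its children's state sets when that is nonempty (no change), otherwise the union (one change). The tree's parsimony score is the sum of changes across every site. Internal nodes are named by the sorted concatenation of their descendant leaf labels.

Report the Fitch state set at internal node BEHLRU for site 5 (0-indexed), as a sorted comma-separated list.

C

[col 0] BL: children B:{G}, L:{T} ∪→ {G,T}; cost 1
[col 0] BLR: children BL:{G,T}, R:{A} ∪→ {A,G,T}; cost 1
[col 0] BELR: children BLR:{A,G,T}, E:{G} ∩→ {G}; cost 0
[col 0] BEHLR: children BELR:{G}, H:{C} ∪→ {C,G}; cost 1
[col 0] BEHLRU: children BEHLR:{C,G}, U:{C} ∩→ {C}; cost 0
[col 1] BL: children B:{C}, L:{C} ∩→ {C}; cost 0
[col 1] BLR: children BL:{C}, R:{G} ∪→ {C,G}; cost 1
[col 1] BELR: children BLR:{C,G}, E:{G} ∩→ {G}; cost 0
[col 1] BEHLR: children BELR:{G}, H:{C} ∪→ {C,G}; cost 1
[col 1] BEHLRU: children BEHLR:{C,G}, U:{C} ∩→ {C}; cost 0
[col 2] BL: children B:{T}, L:{A} ∪→ {A,T}; cost 1
[col 2] BLR: children BL:{A,T}, R:{T} ∩→ {T}; cost 0
[col 2] BELR: children BLR:{T}, E:{G} ∪→ {G,T}; cost 1
[col 2] BEHLR: children BELR:{G,T}, H:{C} ∪→ {C,G,T}; cost 1
[col 2] BEHLRU: children BEHLR:{C,G,T}, U:{C} ∩→ {C}; cost 0
[col 3] BL: children B:{T}, L:{T} ∩→ {T}; cost 0
[col 3] BLR: children BL:{T}, R:{G} ∪→ {G,T}; cost 1
[col 3] BELR: children BLR:{G,T}, E:{T} ∩→ {T}; cost 0
[col 3] BEHLR: children BELR:{T}, H:{C} ∪→ {C,T}; cost 1
[col 3] BEHLRU: children BEHLR:{C,T}, U:{A} ∪→ {A,C,T}; cost 1
[col 4] BL: children B:{A}, L:{G} ∪→ {A,G}; cost 1
[col 4] BLR: children BL:{A,G}, R:{A} ∩→ {A}; cost 0
[col 4] BELR: children BLR:{A}, E:{T} ∪→ {A,T}; cost 1
[col 4] BEHLR: children BELR:{A,T}, H:{G} ∪→ {A,G,T}; cost 1
[col 4] BEHLRU: children BEHLR:{A,G,T}, U:{G} ∩→ {G}; cost 0
[col 5] BL: children B:{G}, L:{C} ∪→ {C,G}; cost 1
[col 5] BLR: children BL:{C,G}, R:{C} ∩→ {C}; cost 0
[col 5] BELR: children BLR:{C}, E:{C} ∩→ {C}; cost 0
[col 5] BEHLR: children BELR:{C}, H:{T} ∪→ {C,T}; cost 1
[col 5] BEHLRU: children BEHLR:{C,T}, U:{C} ∩→ {C}; cost 0
per-site changes: [3, 2, 3, 3, 3, 2]; total = 16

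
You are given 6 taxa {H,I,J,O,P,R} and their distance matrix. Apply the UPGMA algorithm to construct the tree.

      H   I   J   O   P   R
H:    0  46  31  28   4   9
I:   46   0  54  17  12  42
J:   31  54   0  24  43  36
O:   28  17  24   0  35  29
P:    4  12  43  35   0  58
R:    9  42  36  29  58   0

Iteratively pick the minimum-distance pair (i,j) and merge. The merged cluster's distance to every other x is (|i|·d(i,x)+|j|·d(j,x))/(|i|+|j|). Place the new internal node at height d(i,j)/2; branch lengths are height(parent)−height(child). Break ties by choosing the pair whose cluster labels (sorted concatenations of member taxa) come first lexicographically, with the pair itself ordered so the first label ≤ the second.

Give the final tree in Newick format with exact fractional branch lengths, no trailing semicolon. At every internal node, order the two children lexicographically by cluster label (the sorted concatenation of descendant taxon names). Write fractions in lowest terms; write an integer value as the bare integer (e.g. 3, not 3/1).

iteration 1: select H,P (d=4); attach at lengths (2, 2); label the merged cluster HP
  updated: d(HP,I)=29, d(HP,J)=37, d(HP,O)=63/2, d(HP,R)=67/2
iteration 2: select I,O (d=17); attach at lengths (17/2, 17/2); label the merged cluster IO
  updated: d(HP,IO)=121/4, d(IO,J)=39, d(IO,R)=71/2
iteration 3: select HP,IO (d=121/4); attach at lengths (105/8, 53/8); label the merged cluster HIOP
  updated: d(HIOP,J)=38, d(HIOP,R)=69/2
iteration 4: select HIOP,R (d=69/2); attach at lengths (17/8, 69/4); label the merged cluster HIOPR
  updated: d(HIOPR,J)=188/5
iteration 5: select HIOPR,J (d=188/5); attach at lengths (31/20, 94/5); label the merged cluster HIJOPR
final tree: ((((H:2,P:2):105/8,(I:17/2,O:17/2):53/8):17/8,R:69/4):31/20,J:94/5)
total length: 3219/40

((((H:2,P:2):105/8,(I:17/2,O:17/2):53/8):17/8,R:69/4):31/20,J:94/5)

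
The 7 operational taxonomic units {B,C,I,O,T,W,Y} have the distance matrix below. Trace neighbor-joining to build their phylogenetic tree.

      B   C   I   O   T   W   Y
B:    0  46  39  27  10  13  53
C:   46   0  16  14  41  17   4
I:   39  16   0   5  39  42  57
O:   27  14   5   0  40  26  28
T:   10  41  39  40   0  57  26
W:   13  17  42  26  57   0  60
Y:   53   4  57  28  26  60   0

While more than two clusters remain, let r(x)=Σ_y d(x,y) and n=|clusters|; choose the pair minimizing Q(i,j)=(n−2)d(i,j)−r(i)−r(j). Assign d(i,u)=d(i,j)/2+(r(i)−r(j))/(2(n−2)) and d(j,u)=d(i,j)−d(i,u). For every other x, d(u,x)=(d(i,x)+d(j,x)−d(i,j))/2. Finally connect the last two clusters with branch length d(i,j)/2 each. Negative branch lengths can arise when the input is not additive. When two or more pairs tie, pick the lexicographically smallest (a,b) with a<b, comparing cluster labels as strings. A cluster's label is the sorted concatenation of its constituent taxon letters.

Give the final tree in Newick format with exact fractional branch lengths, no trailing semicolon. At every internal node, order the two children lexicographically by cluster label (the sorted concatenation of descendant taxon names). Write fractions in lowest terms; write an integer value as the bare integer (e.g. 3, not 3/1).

1. join B+T (d=10, Q=-351) ⇒ BT; edges |B|=5/2, |T|=15/2
  updated: d(BT,C)=77/2, d(BT,I)=34, d(BT,O)=57/2, d(BT,W)=30, d(BT,Y)=69/2
2. join C+Y (d=4, Q=-257) ⇒ CY; edges |C|=-39/4, |Y|=55/4
  updated: d(BT,CY)=69/2, d(CY,I)=69/2, d(CY,O)=19, d(CY,W)=73/2
3. join I+O (d=5, Q=-179) ⇒ IO; edges |I|=26/3, |O|=-11/3
  updated: d(BT,IO)=115/4, d(CY,IO)=97/4, d(IO,W)=63/2
4. join BT+W (d=30, Q=-525/4) ⇒ BTW; edges |BT|=221/16, |W|=259/16
  updated: d(BTW,CY)=41/2, d(BTW,IO)=121/8
5. join BTW+CY (d=41/2, Q=-479/8) ⇒ BCTWY; edges |BTW|=91/16, |CY|=237/16
  updated: d(BCTWY,IO)=151/16
6. join BCTWY+IO (d=151/16) ⇒ BCIOTWY; edges |BCTWY|=151/32, |IO|=151/32
final tree: ((((B:5/2,T:15/2):221/16,W:259/16):91/16,(C:-39/4,Y:55/4):237/16):151/32,(I:26/3,O:-11/3):151/32)
total length: 1263/16

((((B:5/2,T:15/2):221/16,W:259/16):91/16,(C:-39/4,Y:55/4):237/16):151/32,(I:26/3,O:-11/3):151/32)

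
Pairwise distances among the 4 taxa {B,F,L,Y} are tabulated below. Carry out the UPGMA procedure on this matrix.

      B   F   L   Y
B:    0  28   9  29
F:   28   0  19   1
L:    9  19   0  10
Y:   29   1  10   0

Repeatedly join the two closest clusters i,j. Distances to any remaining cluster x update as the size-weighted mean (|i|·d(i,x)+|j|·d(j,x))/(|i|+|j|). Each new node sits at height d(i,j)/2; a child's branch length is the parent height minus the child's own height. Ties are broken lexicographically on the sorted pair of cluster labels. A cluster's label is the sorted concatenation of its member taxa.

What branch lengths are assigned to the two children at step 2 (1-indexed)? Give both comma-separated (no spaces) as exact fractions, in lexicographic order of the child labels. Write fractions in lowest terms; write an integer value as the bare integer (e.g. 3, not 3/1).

1. join F+Y (d=1) ⇒ FY; edges |F|=1/2, |Y|=1/2
  updated: d(B,FY)=57/2, d(FY,L)=29/2
2. join B+L (d=9) ⇒ BL; edges |B|=9/2, |L|=9/2
  updated: d(BL,FY)=43/2
3. join BL+FY (d=43/2) ⇒ BFLY; edges |BL|=25/4, |FY|=41/4
final tree: ((B:9/2,L:9/2):25/4,(F:1/2,Y:1/2):41/4)
total length: 53/2

9/2,9/2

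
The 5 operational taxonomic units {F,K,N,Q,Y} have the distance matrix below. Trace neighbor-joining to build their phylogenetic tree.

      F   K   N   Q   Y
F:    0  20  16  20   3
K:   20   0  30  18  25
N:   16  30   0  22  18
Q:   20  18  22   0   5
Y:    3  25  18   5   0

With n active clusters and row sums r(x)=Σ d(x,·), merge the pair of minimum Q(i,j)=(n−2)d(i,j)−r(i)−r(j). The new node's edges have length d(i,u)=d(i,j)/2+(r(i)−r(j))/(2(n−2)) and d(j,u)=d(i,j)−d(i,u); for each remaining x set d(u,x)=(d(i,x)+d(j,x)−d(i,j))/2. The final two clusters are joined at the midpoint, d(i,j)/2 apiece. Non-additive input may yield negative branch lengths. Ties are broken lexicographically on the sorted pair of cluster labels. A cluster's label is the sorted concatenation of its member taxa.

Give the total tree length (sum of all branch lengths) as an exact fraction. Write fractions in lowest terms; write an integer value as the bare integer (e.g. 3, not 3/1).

163/4

iteration 1: select K,Q (d=18, Q=-104); attach at lengths (41/3, 13/3); label the merged cluster KQ
  updated: d(F,KQ)=11, d(KQ,N)=17, d(KQ,Y)=6
iteration 2: select F,Y (d=3, Q=-51); attach at lengths (9/4, 3/4); label the merged cluster FY
  updated: d(FY,KQ)=7, d(FY,N)=31/2
iteration 3: select FY,KQ (d=7, Q=-79/2); attach at lengths (11/4, 17/4); label the merged cluster FKQY
  updated: d(FKQY,N)=51/4
iteration 4: select FKQY,N (d=51/4); attach at lengths (51/8, 51/8); label the merged cluster FKNQY
final tree: (((F:9/4,Y:3/4):11/4,(K:41/3,Q:13/3):17/4):51/8,N:51/8)
total length: 163/4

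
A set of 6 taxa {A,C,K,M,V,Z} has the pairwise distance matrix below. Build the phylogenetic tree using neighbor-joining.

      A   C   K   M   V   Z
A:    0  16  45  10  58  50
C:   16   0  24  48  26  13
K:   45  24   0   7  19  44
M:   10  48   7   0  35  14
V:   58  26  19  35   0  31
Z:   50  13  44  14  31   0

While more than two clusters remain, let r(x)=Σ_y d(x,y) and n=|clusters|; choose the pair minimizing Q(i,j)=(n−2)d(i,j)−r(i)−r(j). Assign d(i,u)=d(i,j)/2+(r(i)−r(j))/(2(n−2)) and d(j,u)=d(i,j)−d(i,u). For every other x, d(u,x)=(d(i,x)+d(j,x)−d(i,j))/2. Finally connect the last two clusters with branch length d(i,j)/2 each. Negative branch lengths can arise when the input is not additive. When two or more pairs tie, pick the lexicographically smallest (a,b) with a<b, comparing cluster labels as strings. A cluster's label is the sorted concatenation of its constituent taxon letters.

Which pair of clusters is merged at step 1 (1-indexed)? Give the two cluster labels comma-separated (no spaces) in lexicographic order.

A,M

iteration 1: select A,M (d=10, Q=-253); attach at lengths (105/8, -25/8); label the merged cluster AM
  updated: d(AM,C)=27, d(AM,K)=21, d(AM,V)=83/2, d(AM,Z)=27
iteration 2: select K,V (d=19, Q=-337/2); attach at lengths (95/12, 133/12); label the merged cluster KV
  updated: d(AM,KV)=87/4, d(C,KV)=31/2, d(KV,Z)=28
iteration 3: select AM,KV (d=87/4, Q=-195/2); attach at lengths (27/2, 33/4); label the merged cluster AKMV
  updated: d(AKMV,C)=83/8, d(AKMV,Z)=133/8
iteration 4: select AKMV,C (d=83/8, Q=-40); attach at lengths (7, 27/8); label the merged cluster ACKMV
  updated: d(ACKMV,Z)=77/8
iteration 5: select ACKMV,Z (d=77/8); attach at lengths (77/16, 77/16); label the merged cluster ACKMVZ
final tree: ((((A:105/8,M:-25/8):27/2,(K:95/12,V:133/12):33/4):7,C:27/8):77/16,Z:77/16)
total length: 283/4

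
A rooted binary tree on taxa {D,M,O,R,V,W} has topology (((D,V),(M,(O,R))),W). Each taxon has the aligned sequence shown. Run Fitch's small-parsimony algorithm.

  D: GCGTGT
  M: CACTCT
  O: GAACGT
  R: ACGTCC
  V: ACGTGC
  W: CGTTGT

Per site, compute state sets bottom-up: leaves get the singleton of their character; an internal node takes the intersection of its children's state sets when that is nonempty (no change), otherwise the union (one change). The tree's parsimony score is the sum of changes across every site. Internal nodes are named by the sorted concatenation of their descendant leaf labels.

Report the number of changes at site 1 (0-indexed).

3

site 0, node DV: D={G} ∪ V={A} → {A,G} (+1)
site 0, node OR: O={G} ∪ R={A} → {A,G} (+1)
site 0, node MOR: M={C} ∪ OR={A,G} → {A,C,G} (+1)
site 0, node DMORV: DV={A,G} ∩ MOR={A,C,G} → {A,G} (+0)
site 0, node DMORVW: DMORV={A,G} ∪ W={C} → {A,C,G} (+1)
site 1, node DV: D={C} ∩ V={C} → {C} (+0)
site 1, node OR: O={A} ∪ R={C} → {A,C} (+1)
site 1, node MOR: M={A} ∩ OR={A,C} → {A} (+0)
site 1, node DMORV: DV={C} ∪ MOR={A} → {A,C} (+1)
site 1, node DMORVW: DMORV={A,C} ∪ W={G} → {A,C,G} (+1)
site 2, node DV: D={G} ∩ V={G} → {G} (+0)
site 2, node OR: O={A} ∪ R={G} → {A,G} (+1)
site 2, node MOR: M={C} ∪ OR={A,G} → {A,C,G} (+1)
site 2, node DMORV: DV={G} ∩ MOR={A,C,G} → {G} (+0)
site 2, node DMORVW: DMORV={G} ∪ W={T} → {G,T} (+1)
site 3, node DV: D={T} ∩ V={T} → {T} (+0)
site 3, node OR: O={C} ∪ R={T} → {C,T} (+1)
site 3, node MOR: M={T} ∩ OR={C,T} → {T} (+0)
site 3, node DMORV: DV={T} ∩ MOR={T} → {T} (+0)
site 3, node DMORVW: DMORV={T} ∩ W={T} → {T} (+0)
site 4, node DV: D={G} ∩ V={G} → {G} (+0)
site 4, node OR: O={G} ∪ R={C} → {C,G} (+1)
site 4, node MOR: M={C} ∩ OR={C,G} → {C} (+0)
site 4, node DMORV: DV={G} ∪ MOR={C} → {C,G} (+1)
site 4, node DMORVW: DMORV={C,G} ∩ W={G} → {G} (+0)
site 5, node DV: D={T} ∪ V={C} → {C,T} (+1)
site 5, node OR: O={T} ∪ R={C} → {C,T} (+1)
site 5, node MOR: M={T} ∩ OR={C,T} → {T} (+0)
site 5, node DMORV: DV={C,T} ∩ MOR={T} → {T} (+0)
site 5, node DMORVW: DMORV={T} ∩ W={T} → {T} (+0)
per-site changes: [4, 3, 3, 1, 2, 2]; total = 15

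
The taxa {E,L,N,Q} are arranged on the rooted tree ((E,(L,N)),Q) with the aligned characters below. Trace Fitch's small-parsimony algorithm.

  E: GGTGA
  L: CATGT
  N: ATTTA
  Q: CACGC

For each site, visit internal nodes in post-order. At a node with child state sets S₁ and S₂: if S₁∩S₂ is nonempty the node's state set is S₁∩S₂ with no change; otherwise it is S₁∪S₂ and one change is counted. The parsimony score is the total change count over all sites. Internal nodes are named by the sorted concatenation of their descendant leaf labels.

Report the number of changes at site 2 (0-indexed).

1

[col 0] LN: children L:{C}, N:{A} ∪→ {A,C}; cost 1
[col 0] ELN: children E:{G}, LN:{A,C} ∪→ {A,C,G}; cost 1
[col 0] ELNQ: children ELN:{A,C,G}, Q:{C} ∩→ {C}; cost 0
[col 1] LN: children L:{A}, N:{T} ∪→ {A,T}; cost 1
[col 1] ELN: children E:{G}, LN:{A,T} ∪→ {A,G,T}; cost 1
[col 1] ELNQ: children ELN:{A,G,T}, Q:{A} ∩→ {A}; cost 0
[col 2] LN: children L:{T}, N:{T} ∩→ {T}; cost 0
[col 2] ELN: children E:{T}, LN:{T} ∩→ {T}; cost 0
[col 2] ELNQ: children ELN:{T}, Q:{C} ∪→ {C,T}; cost 1
[col 3] LN: children L:{G}, N:{T} ∪→ {G,T}; cost 1
[col 3] ELN: children E:{G}, LN:{G,T} ∩→ {G}; cost 0
[col 3] ELNQ: children ELN:{G}, Q:{G} ∩→ {G}; cost 0
[col 4] LN: children L:{T}, N:{A} ∪→ {A,T}; cost 1
[col 4] ELN: children E:{A}, LN:{A,T} ∩→ {A}; cost 0
[col 4] ELNQ: children ELN:{A}, Q:{C} ∪→ {A,C}; cost 1
per-site changes: [2, 2, 1, 1, 2]; total = 8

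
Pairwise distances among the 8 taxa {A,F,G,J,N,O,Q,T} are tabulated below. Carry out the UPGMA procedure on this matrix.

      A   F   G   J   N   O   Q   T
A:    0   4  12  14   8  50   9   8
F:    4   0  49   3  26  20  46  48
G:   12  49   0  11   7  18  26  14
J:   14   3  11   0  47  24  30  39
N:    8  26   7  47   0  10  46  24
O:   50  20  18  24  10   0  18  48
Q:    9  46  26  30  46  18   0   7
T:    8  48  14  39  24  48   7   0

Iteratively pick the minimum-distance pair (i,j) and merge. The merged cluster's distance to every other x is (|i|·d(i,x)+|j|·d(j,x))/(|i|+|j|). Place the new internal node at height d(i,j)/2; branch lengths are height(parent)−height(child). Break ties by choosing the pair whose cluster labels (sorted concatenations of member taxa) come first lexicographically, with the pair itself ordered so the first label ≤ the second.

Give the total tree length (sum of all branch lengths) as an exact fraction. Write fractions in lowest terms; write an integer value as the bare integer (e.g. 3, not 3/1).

253/4

1. join F+J (d=3) ⇒ FJ; edges |F|=3/2, |J|=3/2
  updated: d(A,FJ)=9, d(FJ,G)=30, d(FJ,N)=73/2, d(FJ,O)=22, d(FJ,Q)=38, d(FJ,T)=87/2
2. join G+N (d=7) ⇒ GN; edges |G|=7/2, |N|=7/2
  updated: d(A,GN)=10, d(FJ,GN)=133/4, d(GN,O)=14, d(GN,Q)=36, d(GN,T)=19
3. join Q+T (d=7) ⇒ QT; edges |Q|=7/2, |T|=7/2
  updated: d(A,QT)=17/2, d(FJ,QT)=163/4, d(GN,QT)=55/2, d(O,QT)=33
4. join A+QT (d=17/2) ⇒ AQT; edges |A|=17/4, |QT|=3/4
  updated: d(AQT,FJ)=181/6, d(AQT,GN)=65/3, d(AQT,O)=116/3
5. join GN+O (d=14) ⇒ GNO; edges |GN|=7/2, |O|=7
  updated: d(AQT,GNO)=82/3, d(FJ,GNO)=59/2
6. join AQT+GNO (d=82/3) ⇒ AGNOQT; edges |AQT|=113/12, |GNO|=20/3
  updated: d(AGNOQT,FJ)=179/6
7. join AGNOQT+FJ (d=179/6) ⇒ AFGJNOQT; edges |AGNOQT|=5/4, |FJ|=161/12
final tree: (((A:17/4,(Q:7/2,T:7/2):3/4):113/12,((G:7/2,N:7/2):7/2,O:7):20/3):5/4,(F:3/2,J:3/2):161/12)
total length: 253/4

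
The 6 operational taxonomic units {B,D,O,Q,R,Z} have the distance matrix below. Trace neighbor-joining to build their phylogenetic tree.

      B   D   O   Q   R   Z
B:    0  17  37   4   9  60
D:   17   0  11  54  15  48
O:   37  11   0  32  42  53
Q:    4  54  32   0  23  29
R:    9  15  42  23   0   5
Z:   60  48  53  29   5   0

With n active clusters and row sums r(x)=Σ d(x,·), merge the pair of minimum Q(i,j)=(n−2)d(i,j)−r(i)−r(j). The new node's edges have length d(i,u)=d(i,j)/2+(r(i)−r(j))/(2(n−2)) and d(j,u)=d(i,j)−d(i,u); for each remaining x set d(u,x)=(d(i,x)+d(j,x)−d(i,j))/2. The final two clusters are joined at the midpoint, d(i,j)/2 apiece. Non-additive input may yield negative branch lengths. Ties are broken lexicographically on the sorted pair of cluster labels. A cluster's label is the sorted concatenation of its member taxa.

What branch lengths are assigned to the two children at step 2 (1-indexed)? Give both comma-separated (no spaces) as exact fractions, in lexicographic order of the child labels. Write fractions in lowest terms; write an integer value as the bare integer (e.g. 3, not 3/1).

iteration 1: select D,O (d=11, Q=-276); attach at lengths (7/4, 37/4); label the merged cluster DO
  updated: d(B,DO)=43/2, d(DO,Q)=75/2, d(DO,R)=23, d(DO,Z)=45
iteration 2: select R,Z (d=5, Q=-184); attach at lengths (-32/3, 47/3); label the merged cluster RZ
  updated: d(B,RZ)=32, d(DO,RZ)=63/2, d(Q,RZ)=47/2
iteration 3: select B,Q (d=4, Q=-229/2); attach at lengths (1/8, 31/8); label the merged cluster BQ
  updated: d(BQ,DO)=55/2, d(BQ,RZ)=103/4
iteration 4: select BQ,DO (d=55/2, Q=-339/4); attach at lengths (87/8, 133/8); label the merged cluster BDOQ
  updated: d(BDOQ,RZ)=119/8
iteration 5: select BDOQ,RZ (d=119/8); attach at lengths (119/16, 119/16); label the merged cluster BDOQRZ
final tree: (((B:1/8,Q:31/8):87/8,(D:7/4,O:37/4):133/8):119/16,(R:-32/3,Z:47/3):119/16)
total length: 499/8

-32/3,47/3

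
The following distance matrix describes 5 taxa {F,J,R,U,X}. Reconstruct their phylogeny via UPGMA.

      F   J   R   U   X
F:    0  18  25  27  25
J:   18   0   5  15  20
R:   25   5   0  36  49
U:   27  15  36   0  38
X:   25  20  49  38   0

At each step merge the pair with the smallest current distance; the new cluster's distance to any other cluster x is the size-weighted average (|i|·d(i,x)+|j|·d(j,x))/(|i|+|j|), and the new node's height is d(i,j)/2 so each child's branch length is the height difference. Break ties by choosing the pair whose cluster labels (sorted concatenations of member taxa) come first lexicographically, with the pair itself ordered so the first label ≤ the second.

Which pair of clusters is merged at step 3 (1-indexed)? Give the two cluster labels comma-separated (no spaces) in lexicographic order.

FJR,U

iteration 1: select J,R (d=5); attach at lengths (5/2, 5/2); label the merged cluster JR
  updated: d(F,JR)=43/2, d(JR,U)=51/2, d(JR,X)=69/2
iteration 2: select F,JR (d=43/2); attach at lengths (43/4, 33/4); label the merged cluster FJR
  updated: d(FJR,U)=26, d(FJR,X)=94/3
iteration 3: select FJR,U (d=26); attach at lengths (9/4, 13); label the merged cluster FJRU
  updated: d(FJRU,X)=33
iteration 4: select FJRU,X (d=33); attach at lengths (7/2, 33/2); label the merged cluster FJRUX
final tree: (((F:43/4,(J:5/2,R:5/2):33/4):9/4,U:13):7/2,X:33/2)
total length: 237/4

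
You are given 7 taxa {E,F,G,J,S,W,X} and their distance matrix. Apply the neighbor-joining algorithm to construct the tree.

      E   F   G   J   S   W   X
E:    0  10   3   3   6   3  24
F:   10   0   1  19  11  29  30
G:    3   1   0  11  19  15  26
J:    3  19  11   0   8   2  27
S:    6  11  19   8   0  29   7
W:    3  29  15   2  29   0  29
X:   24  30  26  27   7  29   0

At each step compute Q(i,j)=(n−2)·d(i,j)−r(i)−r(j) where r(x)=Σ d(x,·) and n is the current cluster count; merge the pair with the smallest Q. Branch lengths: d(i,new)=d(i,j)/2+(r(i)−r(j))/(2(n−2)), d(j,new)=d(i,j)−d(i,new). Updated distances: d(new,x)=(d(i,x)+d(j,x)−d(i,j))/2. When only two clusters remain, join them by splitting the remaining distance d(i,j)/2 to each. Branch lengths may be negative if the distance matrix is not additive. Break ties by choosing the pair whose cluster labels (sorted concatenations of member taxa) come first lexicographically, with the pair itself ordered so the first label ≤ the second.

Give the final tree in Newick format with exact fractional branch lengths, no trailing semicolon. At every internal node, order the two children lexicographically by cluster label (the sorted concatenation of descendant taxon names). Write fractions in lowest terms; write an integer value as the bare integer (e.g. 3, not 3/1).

(((E:-57/16,(J:-25/12,W:49/12):89/16):57/16,(F:31/8,G:-23/8):111/16):169/32,(S:-14/5,X:49/5):169/32)

step 1: merge (S,X) at d=7, Q=-188; branch lengths S→-14/5, X→49/5; new cluster SX
  updated: d(E,SX)=23/2, d(F,SX)=17, d(G,SX)=19, d(J,SX)=14, d(SX,W)=51/2
step 2: merge (F,G) at d=1, Q=-121; branch lengths F→31/8, G→-23/8; new cluster FG
  updated: d(E,FG)=6, d(FG,J)=29/2, d(FG,SX)=35/2, d(FG,W)=43/2
step 3: merge (J,W) at d=2, Q=-159/2; branch lengths J→-25/12, W→49/12; new cluster JW
  updated: d(E,JW)=2, d(FG,JW)=17, d(JW,SX)=75/4
step 4: merge (E,JW) at d=2, Q=-213/4; branch lengths E→-57/16, JW→89/16; new cluster EJW
  updated: d(EJW,FG)=21/2, d(EJW,SX)=113/8
step 5: merge (EJW,FG) at d=21/2, Q=-337/8; branch lengths EJW→57/16, FG→111/16; new cluster EFGJW
  updated: d(EFGJW,SX)=169/16
step 6: merge (EFGJW,SX) at d=169/16; branch lengths EFGJW→169/32, SX→169/32; new cluster EFGJSWX
final tree: (((E:-57/16,(J:-25/12,W:49/12):89/16):57/16,(F:31/8,G:-23/8):111/16):169/32,(S:-14/5,X:49/5):169/32)
total length: 529/16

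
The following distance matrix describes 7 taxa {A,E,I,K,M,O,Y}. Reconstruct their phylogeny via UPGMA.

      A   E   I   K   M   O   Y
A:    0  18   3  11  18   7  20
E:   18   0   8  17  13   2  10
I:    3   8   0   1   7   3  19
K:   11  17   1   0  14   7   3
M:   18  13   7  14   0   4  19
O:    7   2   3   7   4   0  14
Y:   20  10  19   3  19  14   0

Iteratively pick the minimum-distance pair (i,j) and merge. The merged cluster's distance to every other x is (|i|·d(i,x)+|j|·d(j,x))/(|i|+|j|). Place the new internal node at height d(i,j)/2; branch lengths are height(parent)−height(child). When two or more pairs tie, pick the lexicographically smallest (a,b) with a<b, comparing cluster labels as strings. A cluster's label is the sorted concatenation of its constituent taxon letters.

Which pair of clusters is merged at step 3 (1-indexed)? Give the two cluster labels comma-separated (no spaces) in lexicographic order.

A,IK

iteration 1: select I,K (d=1); attach at lengths (1/2, 1/2); label the merged cluster IK
  updated: d(A,IK)=7, d(E,IK)=25/2, d(IK,M)=21/2, d(IK,O)=5, d(IK,Y)=11
iteration 2: select E,O (d=2); attach at lengths (1, 1); label the merged cluster EO
  updated: d(A,EO)=25/2, d(EO,IK)=35/4, d(EO,M)=17/2, d(EO,Y)=12
iteration 3: select A,IK (d=7); attach at lengths (7/2, 3); label the merged cluster AIK
  updated: d(AIK,EO)=10, d(AIK,M)=13, d(AIK,Y)=14
iteration 4: select EO,M (d=17/2); attach at lengths (13/4, 17/4); label the merged cluster EMO
  updated: d(AIK,EMO)=11, d(EMO,Y)=43/3
iteration 5: select AIK,EMO (d=11); attach at lengths (2, 5/4); label the merged cluster AEIKMO
  updated: d(AEIKMO,Y)=85/6
iteration 6: select AEIKMO,Y (d=85/6); attach at lengths (19/12, 85/12); label the merged cluster AEIKMOY
final tree: (((A:7/2,(I:1/2,K:1/2):3):2,((E:1,O:1):13/4,M:17/4):5/4):19/12,Y:85/12)
total length: 347/12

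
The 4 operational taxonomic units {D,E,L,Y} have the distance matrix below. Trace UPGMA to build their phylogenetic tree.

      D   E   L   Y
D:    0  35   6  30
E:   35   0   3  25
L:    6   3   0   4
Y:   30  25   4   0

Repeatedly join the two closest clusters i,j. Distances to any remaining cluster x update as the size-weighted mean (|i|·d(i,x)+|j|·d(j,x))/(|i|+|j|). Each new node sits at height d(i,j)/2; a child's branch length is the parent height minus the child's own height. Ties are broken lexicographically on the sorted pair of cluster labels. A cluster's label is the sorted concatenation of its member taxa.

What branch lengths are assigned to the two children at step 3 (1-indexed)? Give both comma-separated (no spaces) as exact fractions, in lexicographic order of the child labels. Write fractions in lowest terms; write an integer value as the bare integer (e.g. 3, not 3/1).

iteration 1: select E,L (d=3); attach at lengths (3/2, 3/2); label the merged cluster EL
  updated: d(D,EL)=41/2, d(EL,Y)=29/2
iteration 2: select EL,Y (d=29/2); attach at lengths (23/4, 29/4); label the merged cluster ELY
  updated: d(D,ELY)=71/3
iteration 3: select D,ELY (d=71/3); attach at lengths (71/6, 55/12); label the merged cluster DELY
final tree: (D:71/6,((E:3/2,L:3/2):23/4,Y:29/4):55/12)
total length: 389/12

71/6,55/12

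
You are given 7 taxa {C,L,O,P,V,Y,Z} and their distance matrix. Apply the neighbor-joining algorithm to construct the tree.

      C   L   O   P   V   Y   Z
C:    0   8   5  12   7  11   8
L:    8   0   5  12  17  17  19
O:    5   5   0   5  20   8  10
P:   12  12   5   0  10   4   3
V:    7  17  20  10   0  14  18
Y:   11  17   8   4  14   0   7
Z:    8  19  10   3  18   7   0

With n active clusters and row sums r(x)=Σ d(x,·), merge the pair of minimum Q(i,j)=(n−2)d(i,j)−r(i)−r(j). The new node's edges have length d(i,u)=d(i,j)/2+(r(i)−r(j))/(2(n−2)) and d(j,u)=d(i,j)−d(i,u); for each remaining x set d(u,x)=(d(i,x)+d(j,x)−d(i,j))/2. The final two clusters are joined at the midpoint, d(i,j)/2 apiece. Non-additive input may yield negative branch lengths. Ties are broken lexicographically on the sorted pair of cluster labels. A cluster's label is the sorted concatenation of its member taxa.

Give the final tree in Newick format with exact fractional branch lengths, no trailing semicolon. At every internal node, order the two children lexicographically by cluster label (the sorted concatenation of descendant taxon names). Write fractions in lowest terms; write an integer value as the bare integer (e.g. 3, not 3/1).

(((((C:5/8,V:51/8):35/12,(L:5,O:0):43/12):25/8,Y:25/8):7/8,P:-1/4):13/8,Z:13/8)

1. join L+O (d=5, Q=-106) ⇒ LO; edges |L|=5, |O|=0
  updated: d(C,LO)=4, d(LO,P)=6, d(LO,V)=16, d(LO,Y)=10, d(LO,Z)=12
2. join C+V (d=7, Q=-79) ⇒ CV; edges |C|=5/8, |V|=51/8
  updated: d(CV,LO)=13/2, d(CV,P)=15/2, d(CV,Y)=9, d(CV,Z)=19/2
3. join CV+LO (d=13/2, Q=-95/2) ⇒ CLOV; edges |CV|=35/12, |LO|=43/12
  updated: d(CLOV,P)=7/2, d(CLOV,Y)=25/4, d(CLOV,Z)=15/2
4. join CLOV+Y (d=25/4, Q=-22) ⇒ CLOVY; edges |CLOV|=25/8, |Y|=25/8
  updated: d(CLOVY,P)=5/8, d(CLOVY,Z)=33/8
5. join CLOVY+P (d=5/8, Q=-31/4) ⇒ CLOPVY; edges |CLOVY|=7/8, |P|=-1/4
  updated: d(CLOPVY,Z)=13/4
6. join CLOPVY+Z (d=13/4) ⇒ CLOPVYZ; edges |CLOPVY|=13/8, |Z|=13/8
final tree: (((((C:5/8,V:51/8):35/12,(L:5,O:0):43/12):25/8,Y:25/8):7/8,P:-1/4):13/8,Z:13/8)
total length: 229/8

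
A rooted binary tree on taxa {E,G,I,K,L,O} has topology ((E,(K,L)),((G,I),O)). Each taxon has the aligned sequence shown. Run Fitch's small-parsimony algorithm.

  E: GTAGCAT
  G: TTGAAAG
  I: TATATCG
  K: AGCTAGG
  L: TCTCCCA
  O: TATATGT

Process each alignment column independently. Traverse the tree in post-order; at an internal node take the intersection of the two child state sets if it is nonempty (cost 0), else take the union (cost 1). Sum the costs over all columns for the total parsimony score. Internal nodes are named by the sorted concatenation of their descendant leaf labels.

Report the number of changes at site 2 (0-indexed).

site 0, node KL: K={A} ∪ L={T} → {A,T} (+1)
site 0, node EKL: E={G} ∪ KL={A,T} → {A,G,T} (+1)
site 0, node GI: G={T} ∩ I={T} → {T} (+0)
site 0, node GIO: GI={T} ∩ O={T} → {T} (+0)
site 0, node EGIKLO: EKL={A,G,T} ∩ GIO={T} → {T} (+0)
site 1, node KL: K={G} ∪ L={C} → {C,G} (+1)
site 1, node EKL: E={T} ∪ KL={C,G} → {C,G,T} (+1)
site 1, node GI: G={T} ∪ I={A} → {A,T} (+1)
site 1, node GIO: GI={A,T} ∩ O={A} → {A} (+0)
site 1, node EGIKLO: EKL={C,G,T} ∪ GIO={A} → {A,C,G,T} (+1)
site 2, node KL: K={C} ∪ L={T} → {C,T} (+1)
site 2, node EKL: E={A} ∪ KL={C,T} → {A,C,T} (+1)
site 2, node GI: G={G} ∪ I={T} → {G,T} (+1)
site 2, node GIO: GI={G,T} ∩ O={T} → {T} (+0)
site 2, node EGIKLO: EKL={A,C,T} ∩ GIO={T} → {T} (+0)
site 3, node KL: K={T} ∪ L={C} → {C,T} (+1)
site 3, node EKL: E={G} ∪ KL={C,T} → {C,G,T} (+1)
site 3, node GI: G={A} ∩ I={A} → {A} (+0)
site 3, node GIO: GI={A} ∩ O={A} → {A} (+0)
site 3, node EGIKLO: EKL={C,G,T} ∪ GIO={A} → {A,C,G,T} (+1)
site 4, node KL: K={A} ∪ L={C} → {A,C} (+1)
site 4, node EKL: E={C} ∩ KL={A,C} → {C} (+0)
site 4, node GI: G={A} ∪ I={T} → {A,T} (+1)
site 4, node GIO: GI={A,T} ∩ O={T} → {T} (+0)
site 4, node EGIKLO: EKL={C} ∪ GIO={T} → {C,T} (+1)
site 5, node KL: K={G} ∪ L={C} → {C,G} (+1)
site 5, node EKL: E={A} ∪ KL={C,G} → {A,C,G} (+1)
site 5, node GI: G={A} ∪ I={C} → {A,C} (+1)
site 5, node GIO: GI={A,C} ∪ O={G} → {A,C,G} (+1)
site 5, node EGIKLO: EKL={A,C,G} ∩ GIO={A,C,G} → {A,C,G} (+0)
site 6, node KL: K={G} ∪ L={A} → {A,G} (+1)
site 6, node EKL: E={T} ∪ KL={A,G} → {A,G,T} (+1)
site 6, node GI: G={G} ∩ I={G} → {G} (+0)
site 6, node GIO: GI={G} ∪ O={T} → {G,T} (+1)
site 6, node EGIKLO: EKL={A,G,T} ∩ GIO={G,T} → {G,T} (+0)
per-site changes: [2, 4, 3, 3, 3, 4, 3]; total = 22

3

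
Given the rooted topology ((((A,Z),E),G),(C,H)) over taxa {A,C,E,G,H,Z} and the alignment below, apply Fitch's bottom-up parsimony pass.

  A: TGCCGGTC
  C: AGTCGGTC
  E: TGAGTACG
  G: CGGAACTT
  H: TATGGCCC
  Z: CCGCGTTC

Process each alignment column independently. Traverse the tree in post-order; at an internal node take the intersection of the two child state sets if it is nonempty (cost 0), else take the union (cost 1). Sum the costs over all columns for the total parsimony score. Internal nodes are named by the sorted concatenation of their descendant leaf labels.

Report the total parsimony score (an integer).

[col 0] AZ: children A:{T}, Z:{C} ∪→ {C,T}; cost 1
[col 0] AEZ: children AZ:{C,T}, E:{T} ∩→ {T}; cost 0
[col 0] AEGZ: children AEZ:{T}, G:{C} ∪→ {C,T}; cost 1
[col 0] CH: children C:{A}, H:{T} ∪→ {A,T}; cost 1
[col 0] ACEGHZ: children AEGZ:{C,T}, CH:{A,T} ∩→ {T}; cost 0
[col 1] AZ: children A:{G}, Z:{C} ∪→ {C,G}; cost 1
[col 1] AEZ: children AZ:{C,G}, E:{G} ∩→ {G}; cost 0
[col 1] AEGZ: children AEZ:{G}, G:{G} ∩→ {G}; cost 0
[col 1] CH: children C:{G}, H:{A} ∪→ {A,G}; cost 1
[col 1] ACEGHZ: children AEGZ:{G}, CH:{A,G} ∩→ {G}; cost 0
[col 2] AZ: children A:{C}, Z:{G} ∪→ {C,G}; cost 1
[col 2] AEZ: children AZ:{C,G}, E:{A} ∪→ {A,C,G}; cost 1
[col 2] AEGZ: children AEZ:{A,C,G}, G:{G} ∩→ {G}; cost 0
[col 2] CH: children C:{T}, H:{T} ∩→ {T}; cost 0
[col 2] ACEGHZ: children AEGZ:{G}, CH:{T} ∪→ {G,T}; cost 1
[col 3] AZ: children A:{C}, Z:{C} ∩→ {C}; cost 0
[col 3] AEZ: children AZ:{C}, E:{G} ∪→ {C,G}; cost 1
[col 3] AEGZ: children AEZ:{C,G}, G:{A} ∪→ {A,C,G}; cost 1
[col 3] CH: children C:{C}, H:{G} ∪→ {C,G}; cost 1
[col 3] ACEGHZ: children AEGZ:{A,C,G}, CH:{C,G} ∩→ {C,G}; cost 0
[col 4] AZ: children A:{G}, Z:{G} ∩→ {G}; cost 0
[col 4] AEZ: children AZ:{G}, E:{T} ∪→ {G,T}; cost 1
[col 4] AEGZ: children AEZ:{G,T}, G:{A} ∪→ {A,G,T}; cost 1
[col 4] CH: children C:{G}, H:{G} ∩→ {G}; cost 0
[col 4] ACEGHZ: children AEGZ:{A,G,T}, CH:{G} ∩→ {G}; cost 0
[col 5] AZ: children A:{G}, Z:{T} ∪→ {G,T}; cost 1
[col 5] AEZ: children AZ:{G,T}, E:{A} ∪→ {A,G,T}; cost 1
[col 5] AEGZ: children AEZ:{A,G,T}, G:{C} ∪→ {A,C,G,T}; cost 1
[col 5] CH: children C:{G}, H:{C} ∪→ {C,G}; cost 1
[col 5] ACEGHZ: children AEGZ:{A,C,G,T}, CH:{C,G} ∩→ {C,G}; cost 0
[col 6] AZ: children A:{T}, Z:{T} ∩→ {T}; cost 0
[col 6] AEZ: children AZ:{T}, E:{C} ∪→ {C,T}; cost 1
[col 6] AEGZ: children AEZ:{C,T}, G:{T} ∩→ {T}; cost 0
[col 6] CH: children C:{T}, H:{C} ∪→ {C,T}; cost 1
[col 6] ACEGHZ: children AEGZ:{T}, CH:{C,T} ∩→ {T}; cost 0
[col 7] AZ: children A:{C}, Z:{C} ∩→ {C}; cost 0
[col 7] AEZ: children AZ:{C}, E:{G} ∪→ {C,G}; cost 1
[col 7] AEGZ: children AEZ:{C,G}, G:{T} ∪→ {C,G,T}; cost 1
[col 7] CH: children C:{C}, H:{C} ∩→ {C}; cost 0
[col 7] ACEGHZ: children AEGZ:{C,G,T}, CH:{C} ∩→ {C}; cost 0
per-site changes: [3, 2, 3, 3, 2, 4, 2, 2]; total = 21

21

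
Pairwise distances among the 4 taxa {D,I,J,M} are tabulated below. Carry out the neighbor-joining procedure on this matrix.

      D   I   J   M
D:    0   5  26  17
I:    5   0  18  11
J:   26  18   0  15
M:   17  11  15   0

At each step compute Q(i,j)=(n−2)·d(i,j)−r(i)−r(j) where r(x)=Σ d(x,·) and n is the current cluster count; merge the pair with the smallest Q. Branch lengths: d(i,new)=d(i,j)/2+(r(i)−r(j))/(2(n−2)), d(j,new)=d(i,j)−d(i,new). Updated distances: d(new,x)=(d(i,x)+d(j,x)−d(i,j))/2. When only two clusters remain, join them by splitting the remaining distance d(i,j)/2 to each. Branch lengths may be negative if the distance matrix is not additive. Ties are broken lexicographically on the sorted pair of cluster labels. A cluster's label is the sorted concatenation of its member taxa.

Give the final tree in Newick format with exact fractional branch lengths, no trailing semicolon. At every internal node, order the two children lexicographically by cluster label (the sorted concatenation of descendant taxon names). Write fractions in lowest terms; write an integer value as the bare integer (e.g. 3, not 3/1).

1. join D+I (d=5, Q=-72) ⇒ DI; edges |D|=6, |I|=-1
  updated: d(DI,J)=39/2, d(DI,M)=23/2
2. join DI+J (d=39/2, Q=-46) ⇒ DIJ; edges |DI|=8, |J|=23/2
  updated: d(DIJ,M)=7/2
3. join DIJ+M (d=7/2) ⇒ DIJM; edges |DIJ|=7/4, |M|=7/4
final tree: (((D:6,I:-1):8,J:23/2):7/4,M:7/4)
total length: 28

(((D:6,I:-1):8,J:23/2):7/4,M:7/4)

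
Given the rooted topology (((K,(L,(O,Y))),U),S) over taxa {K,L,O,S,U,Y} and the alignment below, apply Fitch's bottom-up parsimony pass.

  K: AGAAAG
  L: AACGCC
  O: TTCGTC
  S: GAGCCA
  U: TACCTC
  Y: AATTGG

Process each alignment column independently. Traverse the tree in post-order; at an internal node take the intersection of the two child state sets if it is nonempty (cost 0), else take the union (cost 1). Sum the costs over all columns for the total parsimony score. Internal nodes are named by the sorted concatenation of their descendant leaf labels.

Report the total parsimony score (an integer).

18

site 0, node OY: O={T} ∪ Y={A} → {A,T} (+1)
site 0, node LOY: L={A} ∩ OY={A,T} → {A} (+0)
site 0, node KLOY: K={A} ∩ LOY={A} → {A} (+0)
site 0, node KLOUY: KLOY={A} ∪ U={T} → {A,T} (+1)
site 0, node KLOSUY: KLOUY={A,T} ∪ S={G} → {A,G,T} (+1)
site 1, node OY: O={T} ∪ Y={A} → {A,T} (+1)
site 1, node LOY: L={A} ∩ OY={A,T} → {A} (+0)
site 1, node KLOY: K={G} ∪ LOY={A} → {A,G} (+1)
site 1, node KLOUY: KLOY={A,G} ∩ U={A} → {A} (+0)
site 1, node KLOSUY: KLOUY={A} ∩ S={A} → {A} (+0)
site 2, node OY: O={C} ∪ Y={T} → {C,T} (+1)
site 2, node LOY: L={C} ∩ OY={C,T} → {C} (+0)
site 2, node KLOY: K={A} ∪ LOY={C} → {A,C} (+1)
site 2, node KLOUY: KLOY={A,C} ∩ U={C} → {C} (+0)
site 2, node KLOSUY: KLOUY={C} ∪ S={G} → {C,G} (+1)
site 3, node OY: O={G} ∪ Y={T} → {G,T} (+1)
site 3, node LOY: L={G} ∩ OY={G,T} → {G} (+0)
site 3, node KLOY: K={A} ∪ LOY={G} → {A,G} (+1)
site 3, node KLOUY: KLOY={A,G} ∪ U={C} → {A,C,G} (+1)
site 3, node KLOSUY: KLOUY={A,C,G} ∩ S={C} → {C} (+0)
site 4, node OY: O={T} ∪ Y={G} → {G,T} (+1)
site 4, node LOY: L={C} ∪ OY={G,T} → {C,G,T} (+1)
site 4, node KLOY: K={A} ∪ LOY={C,G,T} → {A,C,G,T} (+1)
site 4, node KLOUY: KLOY={A,C,G,T} ∩ U={T} → {T} (+0)
site 4, node KLOSUY: KLOUY={T} ∪ S={C} → {C,T} (+1)
site 5, node OY: O={C} ∪ Y={G} → {C,G} (+1)
site 5, node LOY: L={C} ∩ OY={C,G} → {C} (+0)
site 5, node KLOY: K={G} ∪ LOY={C} → {C,G} (+1)
site 5, node KLOUY: KLOY={C,G} ∩ U={C} → {C} (+0)
site 5, node KLOSUY: KLOUY={C} ∪ S={A} → {A,C} (+1)
per-site changes: [3, 2, 3, 3, 4, 3]; total = 18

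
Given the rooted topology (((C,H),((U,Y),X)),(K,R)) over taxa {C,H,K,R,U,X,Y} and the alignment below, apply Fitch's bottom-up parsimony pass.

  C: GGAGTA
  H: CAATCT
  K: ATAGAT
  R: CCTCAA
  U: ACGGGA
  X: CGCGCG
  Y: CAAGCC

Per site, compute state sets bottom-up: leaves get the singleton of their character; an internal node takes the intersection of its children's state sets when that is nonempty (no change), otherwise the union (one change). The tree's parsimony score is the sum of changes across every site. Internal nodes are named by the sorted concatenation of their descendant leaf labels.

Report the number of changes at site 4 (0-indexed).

[col 0] CH: children C:{G}, H:{C} ∪→ {C,G}; cost 1
[col 0] UY: children U:{A}, Y:{C} ∪→ {A,C}; cost 1
[col 0] UXY: children UY:{A,C}, X:{C} ∩→ {C}; cost 0
[col 0] CHUXY: children CH:{C,G}, UXY:{C} ∩→ {C}; cost 0
[col 0] KR: children K:{A}, R:{C} ∪→ {A,C}; cost 1
[col 0] CHKRUXY: children CHUXY:{C}, KR:{A,C} ∩→ {C}; cost 0
[col 1] CH: children C:{G}, H:{A} ∪→ {A,G}; cost 1
[col 1] UY: children U:{C}, Y:{A} ∪→ {A,C}; cost 1
[col 1] UXY: children UY:{A,C}, X:{G} ∪→ {A,C,G}; cost 1
[col 1] CHUXY: children CH:{A,G}, UXY:{A,C,G} ∩→ {A,G}; cost 0
[col 1] KR: children K:{T}, R:{C} ∪→ {C,T}; cost 1
[col 1] CHKRUXY: children CHUXY:{A,G}, KR:{C,T} ∪→ {A,C,G,T}; cost 1
[col 2] CH: children C:{A}, H:{A} ∩→ {A}; cost 0
[col 2] UY: children U:{G}, Y:{A} ∪→ {A,G}; cost 1
[col 2] UXY: children UY:{A,G}, X:{C} ∪→ {A,C,G}; cost 1
[col 2] CHUXY: children CH:{A}, UXY:{A,C,G} ∩→ {A}; cost 0
[col 2] KR: children K:{A}, R:{T} ∪→ {A,T}; cost 1
[col 2] CHKRUXY: children CHUXY:{A}, KR:{A,T} ∩→ {A}; cost 0
[col 3] CH: children C:{G}, H:{T} ∪→ {G,T}; cost 1
[col 3] UY: children U:{G}, Y:{G} ∩→ {G}; cost 0
[col 3] UXY: children UY:{G}, X:{G} ∩→ {G}; cost 0
[col 3] CHUXY: children CH:{G,T}, UXY:{G} ∩→ {G}; cost 0
[col 3] KR: children K:{G}, R:{C} ∪→ {C,G}; cost 1
[col 3] CHKRUXY: children CHUXY:{G}, KR:{C,G} ∩→ {G}; cost 0
[col 4] CH: children C:{T}, H:{C} ∪→ {C,T}; cost 1
[col 4] UY: children U:{G}, Y:{C} ∪→ {C,G}; cost 1
[col 4] UXY: children UY:{C,G}, X:{C} ∩→ {C}; cost 0
[col 4] CHUXY: children CH:{C,T}, UXY:{C} ∩→ {C}; cost 0
[col 4] KR: children K:{A}, R:{A} ∩→ {A}; cost 0
[col 4] CHKRUXY: children CHUXY:{C}, KR:{A} ∪→ {A,C}; cost 1
[col 5] CH: children C:{A}, H:{T} ∪→ {A,T}; cost 1
[col 5] UY: children U:{A}, Y:{C} ∪→ {A,C}; cost 1
[col 5] UXY: children UY:{A,C}, X:{G} ∪→ {A,C,G}; cost 1
[col 5] CHUXY: children CH:{A,T}, UXY:{A,C,G} ∩→ {A}; cost 0
[col 5] KR: children K:{T}, R:{A} ∪→ {A,T}; cost 1
[col 5] CHKRUXY: children CHUXY:{A}, KR:{A,T} ∩→ {A}; cost 0
per-site changes: [3, 5, 3, 2, 3, 4]; total = 20

3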